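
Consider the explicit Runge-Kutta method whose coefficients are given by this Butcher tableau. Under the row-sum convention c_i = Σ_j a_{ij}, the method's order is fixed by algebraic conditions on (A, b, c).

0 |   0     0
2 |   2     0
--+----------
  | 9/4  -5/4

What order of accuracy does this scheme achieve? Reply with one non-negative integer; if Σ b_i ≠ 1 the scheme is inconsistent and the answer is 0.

b = (9/4, -5/4)
c = (0, 2)
Σ b_i: 9/4·1 + (-5/4)·1 = 1 ✓
b·c: (-5/4)·2 = -5/2 ≠ 1/2 ⇒ order 1.

1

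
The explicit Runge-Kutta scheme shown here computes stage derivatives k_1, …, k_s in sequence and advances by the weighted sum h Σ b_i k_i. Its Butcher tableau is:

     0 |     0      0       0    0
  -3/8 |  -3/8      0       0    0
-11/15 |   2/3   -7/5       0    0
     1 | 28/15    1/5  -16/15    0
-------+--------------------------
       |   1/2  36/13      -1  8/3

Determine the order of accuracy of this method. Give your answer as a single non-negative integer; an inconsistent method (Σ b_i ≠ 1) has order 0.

0

b = (1/2, 36/13, -1, 8/3)
c = (0, -3/8, -11/15, 1)
Ac = (0, 0, 21/40, 1273/1800)
Σ b_i: 1/2·1 + 36/13·1 + (-1)·1 + 8/3·1 = 385/78 ≠ 1 ⇒ order 0.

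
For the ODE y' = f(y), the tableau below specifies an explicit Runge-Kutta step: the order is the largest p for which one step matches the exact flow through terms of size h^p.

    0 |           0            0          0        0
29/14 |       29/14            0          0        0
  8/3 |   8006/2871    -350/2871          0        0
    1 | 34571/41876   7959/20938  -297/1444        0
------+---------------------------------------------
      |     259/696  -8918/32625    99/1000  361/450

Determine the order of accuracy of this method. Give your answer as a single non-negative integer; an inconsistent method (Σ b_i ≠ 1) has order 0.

b = (259/696, -8918/32625, 99/1000, 361/450)
c = (0, 29/14, 8/3, 1)
Ac = (0, 0, -25/99, 345/1444)
Σ b_i: 259/696·1 + (-8918/32625)·1 + 99/1000·1 + 361/450·1 = 1 ✓
b·c: (-8918/32625)·29/14 + 99/1000·8/3 + 361/450·1 = 1/2 ✓
b·c²: (-8918/32625)·841/196 + 99/1000·64/9 + 361/450·1 = 1/3 ✓
b·Ac: 99/1000·(-25/99) + 361/450·345/1444 = 1/6 ✓
b·c³: (-8918/32625)·24389/2744 + 99/1000·512/27 + 361/450·1 = 1/4 ✓
b·(c∘Ac): 99/1000·(-200/297) + 361/450·345/1444 = 1/8 ✓
b·Ac²: 99/1000·(-725/1386) + 361/450·3405/20216 = 1/12 ✓
b·A²c: 361/450·75/1444 = 1/24 ✓; 4 stages ⇒ order 4.

4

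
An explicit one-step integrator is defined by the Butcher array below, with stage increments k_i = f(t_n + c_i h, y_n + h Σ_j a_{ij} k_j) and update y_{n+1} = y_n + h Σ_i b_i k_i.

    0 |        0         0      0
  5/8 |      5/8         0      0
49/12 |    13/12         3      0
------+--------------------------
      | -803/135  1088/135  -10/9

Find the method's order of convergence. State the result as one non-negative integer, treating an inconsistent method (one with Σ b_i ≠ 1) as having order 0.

2

b = (-803/135, 1088/135, -10/9)
c = (0, 5/8, 49/12)
Ac = (0, 0, 15/8)
Σ b_i: (-803/135)·1 + 1088/135·1 + (-10/9)·1 = 1 ✓
b·c: 1088/135·5/8 + (-10/9)·49/12 = 1/2 ✓
b·c²: 1088/135·25/64 + (-10/9)·2401/144 = -9965/648 ≠ 1/3 ⇒ order 2.
b·Ac: (-10/9)·15/8 = -25/12 ≠ 1/6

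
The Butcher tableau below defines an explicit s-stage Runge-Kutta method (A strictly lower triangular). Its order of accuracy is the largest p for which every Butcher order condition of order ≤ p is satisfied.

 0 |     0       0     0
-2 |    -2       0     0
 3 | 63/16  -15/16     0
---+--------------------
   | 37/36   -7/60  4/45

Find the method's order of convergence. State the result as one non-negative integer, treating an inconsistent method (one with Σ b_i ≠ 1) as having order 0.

b = (37/36, -7/60, 4/45)
c = (0, -2, 3)
Ac = (0, 0, 15/8)
Σ b_i: 37/36·1 + (-7/60)·1 + 4/45·1 = 1 ✓
b·c: (-7/60)·(-2) + 4/45·3 = 1/2 ✓
b·c²: (-7/60)·4 + 4/45·9 = 1/3 ✓
b·Ac: 4/45·15/8 = 1/6 ✓; 3 stages ⇒ order 3.

3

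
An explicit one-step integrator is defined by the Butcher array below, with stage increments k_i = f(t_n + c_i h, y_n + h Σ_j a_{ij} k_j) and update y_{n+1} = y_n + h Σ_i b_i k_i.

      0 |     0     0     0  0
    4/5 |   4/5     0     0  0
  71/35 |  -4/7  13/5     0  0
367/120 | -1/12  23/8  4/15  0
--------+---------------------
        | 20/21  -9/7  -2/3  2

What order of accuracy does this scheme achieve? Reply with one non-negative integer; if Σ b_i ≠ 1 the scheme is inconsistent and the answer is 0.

1

b = (20/21, -9/7, -2/3, 2)
c = (0, 4/5, 71/35, 367/120)
Ac = (0, 0, 52/25, 2983/1050)
Σ b_i: 20/21·1 + (-9/7)·1 + (-2/3)·1 + 2·1 = 1 ✓
b·c: (-9/7)·4/5 + (-2/3)·71/35 + 2·367/120 = 523/140 ≠ 1/2 ⇒ order 1.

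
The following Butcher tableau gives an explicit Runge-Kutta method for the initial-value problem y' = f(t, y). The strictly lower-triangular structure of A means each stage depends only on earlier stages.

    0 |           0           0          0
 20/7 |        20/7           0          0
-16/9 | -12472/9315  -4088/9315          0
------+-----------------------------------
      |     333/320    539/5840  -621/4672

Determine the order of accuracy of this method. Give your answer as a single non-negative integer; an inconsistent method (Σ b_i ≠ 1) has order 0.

b = (333/320, 539/5840, -621/4672)
c = (0, 20/7, -16/9)
Ac = (0, 0, -2336/1863)
Σ b_i: 333/320·1 + 539/5840·1 + (-621/4672)·1 = 1 ✓
b·c: 539/5840·20/7 + (-621/4672)·(-16/9) = 1/2 ✓
b·c²: 539/5840·400/49 + (-621/4672)·256/81 = 1/3 ✓
b·Ac: (-621/4672)·(-2336/1863) = 1/6 ✓; 3 stages ⇒ order 3.

3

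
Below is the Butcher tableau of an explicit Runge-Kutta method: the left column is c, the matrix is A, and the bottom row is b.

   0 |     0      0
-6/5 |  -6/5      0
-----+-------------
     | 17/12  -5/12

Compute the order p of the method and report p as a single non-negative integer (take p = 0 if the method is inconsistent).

2

b = (17/12, -5/12)
c = (0, -6/5)
Σ b_i: 17/12·1 + (-5/12)·1 = 1 ✓
b·c: (-5/12)·(-6/5) = 1/2 ✓; 2 stages ⇒ order 2.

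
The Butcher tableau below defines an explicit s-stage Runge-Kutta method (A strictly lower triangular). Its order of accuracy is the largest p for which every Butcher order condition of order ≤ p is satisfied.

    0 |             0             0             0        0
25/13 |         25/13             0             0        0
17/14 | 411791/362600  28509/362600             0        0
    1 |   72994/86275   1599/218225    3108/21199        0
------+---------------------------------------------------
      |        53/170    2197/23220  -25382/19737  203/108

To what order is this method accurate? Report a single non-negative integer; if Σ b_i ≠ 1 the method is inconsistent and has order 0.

4

b = (53/170, 2197/23220, -25382/19737, 203/108)
c = (0, 25/13, 17/14, 1)
Ac = (0, 0, 2193/14504, 39/203)
Σ b_i: 53/170·1 + 2197/23220·1 + (-25382/19737)·1 + 203/108·1 = 1 ✓
b·c: 2197/23220·25/13 + (-25382/19737)·17/14 + 203/108·1 = 1/2 ✓
b·c²: 2197/23220·625/169 + (-25382/19737)·289/196 + 203/108·1 = 1/3 ✓
b·Ac: (-25382/19737)·2193/14504 + 203/108·39/203 = 1/6 ✓
b·c³: 2197/23220·15625/2197 + (-25382/19737)·4913/2744 + 203/108·1 = 1/4 ✓
b·(c∘Ac): (-25382/19737)·37281/203056 + 203/108·39/203 = 1/8 ✓
b·Ac²: (-25382/19737)·54825/188552 + 203/108·642/2639 = 1/12 ✓
b·A²c: 203/108·9/406 = 1/24 ✓; 4 stages ⇒ order 4.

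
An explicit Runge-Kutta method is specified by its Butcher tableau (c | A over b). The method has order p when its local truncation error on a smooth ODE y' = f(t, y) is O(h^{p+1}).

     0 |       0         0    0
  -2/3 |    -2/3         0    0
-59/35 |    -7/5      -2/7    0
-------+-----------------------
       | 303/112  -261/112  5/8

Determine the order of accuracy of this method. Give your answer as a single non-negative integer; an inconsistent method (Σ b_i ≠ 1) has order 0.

2

b = (303/112, -261/112, 5/8)
c = (0, -2/3, -59/35)
Ac = (0, 0, 4/21)
Σ b_i: 303/112·1 + (-261/112)·1 + 5/8·1 = 1 ✓
b·c: (-261/112)·(-2/3) + 5/8·(-59/35) = 1/2 ✓
b·c²: (-261/112)·4/9 + 5/8·3481/1225 = 1451/1960 ≠ 1/3 ⇒ order 2.
b·Ac: 5/8·4/21 = 5/42 ≠ 1/6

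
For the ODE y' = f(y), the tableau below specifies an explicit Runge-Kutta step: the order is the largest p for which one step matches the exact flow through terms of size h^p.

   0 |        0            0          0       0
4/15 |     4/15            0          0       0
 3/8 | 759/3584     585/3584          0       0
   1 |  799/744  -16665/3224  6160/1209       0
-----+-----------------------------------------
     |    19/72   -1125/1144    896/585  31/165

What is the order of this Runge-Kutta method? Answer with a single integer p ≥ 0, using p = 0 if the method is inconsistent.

b = (19/72, -1125/1144, 896/585, 31/165)
c = (0, 4/15, 3/8, 1)
Ac = (0, 0, 39/896, 33/62)
Σ b_i: 19/72·1 + (-1125/1144)·1 + 896/585·1 + 31/165·1 = 1 ✓
b·c: (-1125/1144)·4/15 + 896/585·3/8 + 31/165·1 = 1/2 ✓
b·c²: (-1125/1144)·16/225 + 896/585·9/64 + 31/165·1 = 1/3 ✓
b·Ac: 896/585·39/896 + 31/165·33/62 = 1/6 ✓
b·c³: (-1125/1144)·64/3375 + 896/585·27/512 + 31/165·1 = 1/4 ✓
b·(c∘Ac): 896/585·117/7168 + 31/165·33/62 = 1/8 ✓
b·Ac²: 896/585·13/1120 + 31/165·649/1860 = 1/12 ✓
b·A²c: 31/165·55/248 = 1/24 ✓; 4 stages ⇒ order 4.

4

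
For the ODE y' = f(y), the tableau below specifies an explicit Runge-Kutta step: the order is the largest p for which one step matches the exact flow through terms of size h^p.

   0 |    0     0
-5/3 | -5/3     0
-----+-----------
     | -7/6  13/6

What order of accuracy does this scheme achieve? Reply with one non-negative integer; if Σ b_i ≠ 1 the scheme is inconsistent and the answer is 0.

1

b = (-7/6, 13/6)
c = (0, -5/3)
Σ b_i: (-7/6)·1 + 13/6·1 = 1 ✓
b·c: 13/6·(-5/3) = -65/18 ≠ 1/2 ⇒ order 1.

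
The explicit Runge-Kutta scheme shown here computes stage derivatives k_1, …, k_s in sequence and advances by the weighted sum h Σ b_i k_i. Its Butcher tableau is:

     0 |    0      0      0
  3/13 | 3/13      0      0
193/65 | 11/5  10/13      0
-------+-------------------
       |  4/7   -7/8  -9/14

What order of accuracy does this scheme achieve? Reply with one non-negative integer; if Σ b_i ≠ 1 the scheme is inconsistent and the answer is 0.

0

b = (4/7, -7/8, -9/14)
c = (0, 3/13, 193/65)
Ac = (0, 0, 30/169)
Σ b_i: 4/7·1 + (-7/8)·1 + (-9/14)·1 = -53/56 ≠ 1 ⇒ order 0.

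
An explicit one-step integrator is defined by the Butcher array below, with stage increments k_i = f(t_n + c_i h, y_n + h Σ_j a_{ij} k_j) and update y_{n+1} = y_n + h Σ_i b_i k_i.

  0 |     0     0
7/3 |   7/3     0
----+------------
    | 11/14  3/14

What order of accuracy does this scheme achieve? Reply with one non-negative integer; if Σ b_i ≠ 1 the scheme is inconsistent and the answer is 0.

2

b = (11/14, 3/14)
c = (0, 7/3)
Σ b_i: 11/14·1 + 3/14·1 = 1 ✓
b·c: 3/14·7/3 = 1/2 ✓; 2 stages ⇒ order 2.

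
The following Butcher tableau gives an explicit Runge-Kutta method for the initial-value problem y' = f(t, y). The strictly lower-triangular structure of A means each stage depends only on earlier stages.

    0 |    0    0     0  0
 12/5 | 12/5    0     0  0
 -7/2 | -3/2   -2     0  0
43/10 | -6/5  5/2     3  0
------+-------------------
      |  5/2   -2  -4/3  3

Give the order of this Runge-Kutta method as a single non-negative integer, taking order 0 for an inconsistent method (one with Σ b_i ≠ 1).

b = (5/2, -2, -4/3, 3)
c = (0, 12/5, -7/2, 43/10)
Ac = (0, 0, -24/5, -9/2)
Σ b_i: 5/2·1 + (-2)·1 + (-4/3)·1 + 3·1 = 13/6 ≠ 1 ⇒ order 0.

0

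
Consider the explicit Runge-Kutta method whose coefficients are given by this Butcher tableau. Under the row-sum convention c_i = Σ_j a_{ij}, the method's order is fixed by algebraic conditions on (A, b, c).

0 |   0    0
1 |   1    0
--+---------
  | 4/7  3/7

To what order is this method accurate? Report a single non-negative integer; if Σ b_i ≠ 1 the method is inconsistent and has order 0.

b = (4/7, 3/7)
c = (0, 1)
Σ b_i: 4/7·1 + 3/7·1 = 1 ✓
b·c: 3/7·1 = 3/7 ≠ 1/2 ⇒ order 1.

1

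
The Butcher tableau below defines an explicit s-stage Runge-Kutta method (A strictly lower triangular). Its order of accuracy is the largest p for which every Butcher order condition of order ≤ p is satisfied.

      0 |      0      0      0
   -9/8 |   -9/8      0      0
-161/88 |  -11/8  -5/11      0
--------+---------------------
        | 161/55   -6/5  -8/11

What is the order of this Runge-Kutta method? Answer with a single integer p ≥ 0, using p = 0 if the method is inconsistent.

1

b = (161/55, -6/5, -8/11)
c = (0, -9/8, -161/88)
Ac = (0, 0, 45/88)
Σ b_i: 161/55·1 + (-6/5)·1 + (-8/11)·1 = 1 ✓
b·c: (-6/5)·(-9/8) + (-8/11)·(-161/88) = 6487/2420 ≠ 1/2 ⇒ order 1.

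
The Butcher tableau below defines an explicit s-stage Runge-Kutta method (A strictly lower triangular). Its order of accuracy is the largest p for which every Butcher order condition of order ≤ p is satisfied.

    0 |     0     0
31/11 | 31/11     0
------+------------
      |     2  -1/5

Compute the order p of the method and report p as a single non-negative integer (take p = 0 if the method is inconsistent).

b = (2, -1/5)
c = (0, 31/11)
Σ b_i: 2·1 + (-1/5)·1 = 9/5 ≠ 1 ⇒ order 0.

0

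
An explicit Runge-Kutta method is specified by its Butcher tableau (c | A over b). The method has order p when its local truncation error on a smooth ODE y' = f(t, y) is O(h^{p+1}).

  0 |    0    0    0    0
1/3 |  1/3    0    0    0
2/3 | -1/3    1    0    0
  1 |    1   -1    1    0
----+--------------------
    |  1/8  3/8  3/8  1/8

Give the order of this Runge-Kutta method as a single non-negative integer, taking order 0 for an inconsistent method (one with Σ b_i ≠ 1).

b = (1/8, 3/8, 3/8, 1/8)
c = (0, 1/3, 2/3, 1)
Ac = (0, 0, 1/3, 1/3)
Σ b_i: 1/8·1 + 3/8·1 + 3/8·1 + 1/8·1 = 1 ✓
b·c: 3/8·1/3 + 3/8·2/3 + 1/8·1 = 1/2 ✓
b·c²: 3/8·1/9 + 3/8·4/9 + 1/8·1 = 1/3 ✓
b·Ac: 3/8·1/3 + 1/8·1/3 = 1/6 ✓
b·c³: 3/8·1/27 + 3/8·8/27 + 1/8·1 = 1/4 ✓
b·(c∘Ac): 3/8·2/9 + 1/8·1/3 = 1/8 ✓
b·Ac²: 3/8·1/9 + 1/8·1/3 = 1/12 ✓
b·A²c: 1/8·1/3 = 1/24 ✓; 4 stages ⇒ order 4.

4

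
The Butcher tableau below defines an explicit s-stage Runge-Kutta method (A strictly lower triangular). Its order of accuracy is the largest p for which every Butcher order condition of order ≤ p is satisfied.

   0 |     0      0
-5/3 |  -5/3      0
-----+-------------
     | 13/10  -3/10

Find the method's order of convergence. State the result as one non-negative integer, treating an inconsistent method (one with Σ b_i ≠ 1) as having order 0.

2

b = (13/10, -3/10)
c = (0, -5/3)
Σ b_i: 13/10·1 + (-3/10)·1 = 1 ✓
b·c: (-3/10)·(-5/3) = 1/2 ✓; 2 stages ⇒ order 2.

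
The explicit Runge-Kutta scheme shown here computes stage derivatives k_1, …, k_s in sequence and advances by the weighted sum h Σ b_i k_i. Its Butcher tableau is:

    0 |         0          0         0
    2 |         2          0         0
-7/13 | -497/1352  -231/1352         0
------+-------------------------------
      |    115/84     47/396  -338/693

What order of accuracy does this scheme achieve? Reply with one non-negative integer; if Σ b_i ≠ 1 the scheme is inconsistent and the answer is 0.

b = (115/84, 47/396, -338/693)
c = (0, 2, -7/13)
Ac = (0, 0, -231/676)
Σ b_i: 115/84·1 + 47/396·1 + (-338/693)·1 = 1 ✓
b·c: 47/396·2 + (-338/693)·(-7/13) = 1/2 ✓
b·c²: 47/396·4 + (-338/693)·49/169 = 1/3 ✓
b·Ac: (-338/693)·(-231/676) = 1/6 ✓; 3 stages ⇒ order 3.

3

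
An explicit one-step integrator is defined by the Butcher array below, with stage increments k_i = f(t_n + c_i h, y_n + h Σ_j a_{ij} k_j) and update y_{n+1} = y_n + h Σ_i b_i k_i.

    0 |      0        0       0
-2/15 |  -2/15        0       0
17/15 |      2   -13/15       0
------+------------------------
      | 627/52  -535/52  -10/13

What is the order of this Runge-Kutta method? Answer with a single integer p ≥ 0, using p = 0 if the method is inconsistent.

b = (627/52, -535/52, -10/13)
c = (0, -2/15, 17/15)
Ac = (0, 0, 26/225)
Σ b_i: 627/52·1 + (-535/52)·1 + (-10/13)·1 = 1 ✓
b·c: (-535/52)·(-2/15) + (-10/13)·17/15 = 1/2 ✓
b·c²: (-535/52)·4/225 + (-10/13)·289/225 = -137/117 ≠ 1/3 ⇒ order 2.
b·Ac: (-10/13)·26/225 = -4/45 ≠ 1/6

2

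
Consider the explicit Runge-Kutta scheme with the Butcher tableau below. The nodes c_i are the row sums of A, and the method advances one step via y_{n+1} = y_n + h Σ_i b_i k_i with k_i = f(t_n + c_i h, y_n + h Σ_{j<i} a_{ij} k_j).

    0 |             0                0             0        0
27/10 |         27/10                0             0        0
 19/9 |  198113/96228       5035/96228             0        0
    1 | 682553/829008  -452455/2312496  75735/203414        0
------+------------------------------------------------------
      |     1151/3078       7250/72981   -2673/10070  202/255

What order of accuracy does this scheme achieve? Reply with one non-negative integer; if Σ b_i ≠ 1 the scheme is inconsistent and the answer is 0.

4

b = (1151/3078, 7250/72981, -2673/10070, 202/255)
c = (0, 27/10, 19/9, 1)
Ac = (0, 0, 1007/7128, 833/3232)
Σ b_i: 1151/3078·1 + 7250/72981·1 + (-2673/10070)·1 + 202/255·1 = 1 ✓
b·c: 7250/72981·27/10 + (-2673/10070)·19/9 + 202/255·1 = 1/2 ✓
b·c²: 7250/72981·729/100 + (-2673/10070)·361/81 + 202/255·1 = 1/3 ✓
b·Ac: (-2673/10070)·1007/7128 + 202/255·833/3232 = 1/6 ✓
b·c³: 7250/72981·19683/1000 + (-2673/10070)·6859/729 + 202/255·1 = 1/4 ✓
b·(c∘Ac): (-2673/10070)·19133/64152 + 202/255·833/3232 = 1/8 ✓
b·Ac²: (-2673/10070)·1007/2640 + 202/255·7531/32320 = 1/12 ✓
b·A²c: 202/255·85/1616 = 1/24 ✓; 4 stages ⇒ order 4.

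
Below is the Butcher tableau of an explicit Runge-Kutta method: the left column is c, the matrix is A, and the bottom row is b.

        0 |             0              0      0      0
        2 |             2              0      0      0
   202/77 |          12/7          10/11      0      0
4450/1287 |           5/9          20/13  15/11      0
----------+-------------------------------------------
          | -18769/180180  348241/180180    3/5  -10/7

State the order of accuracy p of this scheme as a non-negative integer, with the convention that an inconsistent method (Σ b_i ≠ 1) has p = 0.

2

b = (-18769/180180, 348241/180180, 3/5, -10/7)
c = (0, 2, 202/77, 4450/1287)
Ac = (0, 0, 20/11, 73270/11011)
Σ b_i: (-18769/180180)·1 + 348241/180180·1 + 3/5·1 + (-10/7)·1 = 1 ✓
b·c: 348241/180180·2 + 3/5·202/77 + (-10/7)·4450/1287 = 1/2 ✓
b·c²: 348241/180180·4 + 3/5·40804/5929 + (-10/7)·19802500/1656369 = -2117873963/405810405 ≠ 1/3 ⇒ order 2.
b·Ac: 3/5·20/11 + (-10/7)·73270/11011 = -648616/77077 ≠ 1/6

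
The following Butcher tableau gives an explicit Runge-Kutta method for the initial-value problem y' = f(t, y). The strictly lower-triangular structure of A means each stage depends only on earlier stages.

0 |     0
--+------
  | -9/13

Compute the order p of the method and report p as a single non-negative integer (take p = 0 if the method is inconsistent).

b = (-9/13)
c = (0)
Σ b_i: (-9/13)·1 = -9/13 ≠ 1 ⇒ order 0.

0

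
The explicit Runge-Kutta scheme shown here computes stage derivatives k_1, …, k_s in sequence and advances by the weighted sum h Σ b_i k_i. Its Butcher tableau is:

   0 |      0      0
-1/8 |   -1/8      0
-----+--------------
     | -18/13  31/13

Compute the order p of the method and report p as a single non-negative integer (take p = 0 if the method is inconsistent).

1

b = (-18/13, 31/13)
c = (0, -1/8)
Σ b_i: (-18/13)·1 + 31/13·1 = 1 ✓
b·c: 31/13·(-1/8) = -31/104 ≠ 1/2 ⇒ order 1.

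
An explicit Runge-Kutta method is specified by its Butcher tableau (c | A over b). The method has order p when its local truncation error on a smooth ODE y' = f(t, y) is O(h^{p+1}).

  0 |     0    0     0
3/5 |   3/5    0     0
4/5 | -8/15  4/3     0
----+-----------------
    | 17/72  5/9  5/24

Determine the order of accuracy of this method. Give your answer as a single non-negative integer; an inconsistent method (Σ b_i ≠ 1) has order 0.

b = (17/72, 5/9, 5/24)
c = (0, 3/5, 4/5)
Ac = (0, 0, 4/5)
Σ b_i: 17/72·1 + 5/9·1 + 5/24·1 = 1 ✓
b·c: 5/9·3/5 + 5/24·4/5 = 1/2 ✓
b·c²: 5/9·9/25 + 5/24·16/25 = 1/3 ✓
b·Ac: 5/24·4/5 = 1/6 ✓; 3 stages ⇒ order 3.

3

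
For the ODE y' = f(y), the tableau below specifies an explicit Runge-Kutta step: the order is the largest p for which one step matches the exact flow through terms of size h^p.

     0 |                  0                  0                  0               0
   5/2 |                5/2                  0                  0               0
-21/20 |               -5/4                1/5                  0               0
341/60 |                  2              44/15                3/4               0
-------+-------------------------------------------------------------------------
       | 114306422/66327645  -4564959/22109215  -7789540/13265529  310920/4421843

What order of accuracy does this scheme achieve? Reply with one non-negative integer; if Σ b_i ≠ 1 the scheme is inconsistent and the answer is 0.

3

b = (114306422/66327645, -4564959/22109215, -7789540/13265529, 310920/4421843)
c = (0, 5/2, -21/20, 341/60)
Ac = (0, 0, 1/2, 1571/240)
Σ b_i: 114306422/66327645·1 + (-4564959/22109215)·1 + (-7789540/13265529)·1 + 310920/4421843·1 = 1 ✓
b·c: (-4564959/22109215)·5/2 + (-7789540/13265529)·(-21/20) + 310920/4421843·341/60 = 1/2 ✓
b·c²: (-4564959/22109215)·25/4 + (-7789540/13265529)·441/400 + 310920/4421843·116281/3600 = 1/3 ✓
b·Ac: (-7789540/13265529)·1/2 + 310920/4421843·1571/240 = 1/6 ✓
b·c³: (-4564959/22109215)·125/8 + (-7789540/13265529)·(-9261/8000) + 310920/4421843·39651821/216000 = 164940787163/15918634800 ≠ 1/4 ⇒ order 3.
b·(c∘Ac): (-7789540/13265529)·(-21/40) + 310920/4421843·535711/14400 = 1551607541/530621160 ≠ 1/8
b·Ac²: (-7789540/13265529)·5/4 + 310920/4421843·91969/4800 = 325398037/530621160 ≠ 1/12
b·A²c: 310920/4421843·3/8 = 116595/4421843 ≠ 1/24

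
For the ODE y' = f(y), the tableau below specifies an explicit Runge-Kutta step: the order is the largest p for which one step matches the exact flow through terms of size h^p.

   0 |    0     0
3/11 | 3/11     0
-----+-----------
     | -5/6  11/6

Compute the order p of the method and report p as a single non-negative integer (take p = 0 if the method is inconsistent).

b = (-5/6, 11/6)
c = (0, 3/11)
Σ b_i: (-5/6)·1 + 11/6·1 = 1 ✓
b·c: 11/6·3/11 = 1/2 ✓; 2 stages ⇒ order 2.

2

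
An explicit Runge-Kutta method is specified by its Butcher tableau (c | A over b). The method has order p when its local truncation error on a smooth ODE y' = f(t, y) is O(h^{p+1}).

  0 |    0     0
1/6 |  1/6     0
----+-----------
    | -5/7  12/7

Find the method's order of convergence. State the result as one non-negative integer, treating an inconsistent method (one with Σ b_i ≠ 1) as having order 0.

b = (-5/7, 12/7)
c = (0, 1/6)
Σ b_i: (-5/7)·1 + 12/7·1 = 1 ✓
b·c: 12/7·1/6 = 2/7 ≠ 1/2 ⇒ order 1.

1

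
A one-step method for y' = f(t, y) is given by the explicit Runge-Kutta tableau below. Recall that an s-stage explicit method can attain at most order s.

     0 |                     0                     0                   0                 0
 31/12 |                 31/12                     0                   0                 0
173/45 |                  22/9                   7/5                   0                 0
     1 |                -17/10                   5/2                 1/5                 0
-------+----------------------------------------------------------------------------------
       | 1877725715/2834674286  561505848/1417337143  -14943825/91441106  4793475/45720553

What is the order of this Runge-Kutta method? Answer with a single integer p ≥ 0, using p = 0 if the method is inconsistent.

3

b = (1877725715/2834674286, 561505848/1417337143, -14943825/91441106, 4793475/45720553)
c = (0, 31/12, 173/45, 1)
Ac = (0, 0, 217/60, 13009/1800)
Σ b_i: 1877725715/2834674286·1 + 561505848/1417337143·1 + (-14943825/91441106)·1 + 4793475/45720553·1 = 1 ✓
b·c: 561505848/1417337143·31/12 + (-14943825/91441106)·173/45 + 4793475/45720553·1 = 1/2 ✓
b·c²: 561505848/1417337143·961/144 + (-14943825/91441106)·29929/2025 + 4793475/45720553·1 = 1/3 ✓
b·Ac: (-14943825/91441106)·217/60 + 4793475/45720553·13009/1800 = 1/6 ✓
b·c³: 561505848/1417337143·29791/1728 + (-14943825/91441106)·5177717/91125 + 4793475/45720553·1 = -116086503697/49378197240 ≠ 1/4 ⇒ order 3.
b·(c∘Ac): (-14943825/91441106)·37541/2700 + 4793475/45720553·13009/1800 = -415479095/274323318 ≠ 1/8
b·Ac²: (-14943825/91441106)·6727/720 + 4793475/45720553·6363353/324000 = 26279911991/49378197240 ≠ 1/12
b·A²c: 4793475/45720553·217/300 = 13869121/182882212 ≠ 1/24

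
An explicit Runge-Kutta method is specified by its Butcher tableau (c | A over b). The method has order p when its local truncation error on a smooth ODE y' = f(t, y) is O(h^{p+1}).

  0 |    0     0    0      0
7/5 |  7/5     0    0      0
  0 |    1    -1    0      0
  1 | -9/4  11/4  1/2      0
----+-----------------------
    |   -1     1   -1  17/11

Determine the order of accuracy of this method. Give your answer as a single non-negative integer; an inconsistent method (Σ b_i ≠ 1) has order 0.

b = (-1, 1, -1, 17/11)
c = (0, 7/5, 0, 1)
Ac = (0, 0, -7/5, 77/20)
Σ b_i: (-1)·1 + 1·1 + (-1)·1 + 17/11·1 = 6/11 ≠ 1 ⇒ order 0.

0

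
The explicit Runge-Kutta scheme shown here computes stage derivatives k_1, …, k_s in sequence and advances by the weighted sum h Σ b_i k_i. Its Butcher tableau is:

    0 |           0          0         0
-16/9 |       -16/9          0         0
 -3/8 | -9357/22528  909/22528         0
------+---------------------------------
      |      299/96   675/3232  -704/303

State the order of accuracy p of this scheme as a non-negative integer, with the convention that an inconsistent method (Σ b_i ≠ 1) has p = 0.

3

b = (299/96, 675/3232, -704/303)
c = (0, -16/9, -3/8)
Ac = (0, 0, -101/1408)
Σ b_i: 299/96·1 + 675/3232·1 + (-704/303)·1 = 1 ✓
b·c: 675/3232·(-16/9) + (-704/303)·(-3/8) = 1/2 ✓
b·c²: 675/3232·256/81 + (-704/303)·9/64 = 1/3 ✓
b·Ac: (-704/303)·(-101/1408) = 1/6 ✓; 3 stages ⇒ order 3.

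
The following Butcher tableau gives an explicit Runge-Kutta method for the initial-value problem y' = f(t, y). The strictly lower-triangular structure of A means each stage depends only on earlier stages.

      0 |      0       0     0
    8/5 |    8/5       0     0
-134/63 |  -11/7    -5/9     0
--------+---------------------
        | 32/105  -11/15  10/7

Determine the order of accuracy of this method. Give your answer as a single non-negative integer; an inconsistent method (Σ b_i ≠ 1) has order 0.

b = (32/105, -11/15, 10/7)
c = (0, 8/5, -134/63)
Ac = (0, 0, -8/9)
Σ b_i: 32/105·1 + (-11/15)·1 + 10/7·1 = 1 ✓
b·c: (-11/15)·8/5 + 10/7·(-134/63) = -46436/11025 ≠ 1/2 ⇒ order 1.

1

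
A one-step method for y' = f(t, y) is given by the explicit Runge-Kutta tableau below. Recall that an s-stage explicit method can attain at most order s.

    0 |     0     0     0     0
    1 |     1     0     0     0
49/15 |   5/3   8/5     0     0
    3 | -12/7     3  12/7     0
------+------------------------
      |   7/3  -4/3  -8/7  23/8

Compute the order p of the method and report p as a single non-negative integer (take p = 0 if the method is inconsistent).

b = (7/3, -4/3, -8/7, 23/8)
c = (0, 1, 49/15, 3)
Ac = (0, 0, 8/5, 43/5)
Σ b_i: 7/3·1 + (-4/3)·1 + (-8/7)·1 + 23/8·1 = 153/56 ≠ 1 ⇒ order 0.

0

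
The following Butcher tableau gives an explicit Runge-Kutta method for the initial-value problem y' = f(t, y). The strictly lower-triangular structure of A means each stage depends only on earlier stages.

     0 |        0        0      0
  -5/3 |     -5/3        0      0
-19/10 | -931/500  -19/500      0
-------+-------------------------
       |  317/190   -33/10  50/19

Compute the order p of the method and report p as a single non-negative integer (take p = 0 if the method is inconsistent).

b = (317/190, -33/10, 50/19)
c = (0, -5/3, -19/10)
Ac = (0, 0, 19/300)
Σ b_i: 317/190·1 + (-33/10)·1 + 50/19·1 = 1 ✓
b·c: (-33/10)·(-5/3) + 50/19·(-19/10) = 1/2 ✓
b·c²: (-33/10)·25/9 + 50/19·361/100 = 1/3 ✓
b·Ac: 50/19·19/300 = 1/6 ✓; 3 stages ⇒ order 3.

3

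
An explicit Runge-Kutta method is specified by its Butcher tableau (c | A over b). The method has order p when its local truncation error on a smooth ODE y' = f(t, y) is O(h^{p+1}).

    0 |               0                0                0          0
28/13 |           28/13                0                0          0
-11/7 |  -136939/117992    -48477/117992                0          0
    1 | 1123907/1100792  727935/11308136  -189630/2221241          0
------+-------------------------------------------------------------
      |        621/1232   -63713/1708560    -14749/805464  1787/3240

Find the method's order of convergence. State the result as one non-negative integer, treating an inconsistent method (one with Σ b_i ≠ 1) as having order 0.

4

b = (621/1232, -63713/1708560, -14749/805464, 1787/3240)
c = (0, 28/13, -11/7, 1)
Ac = (0, 0, -3729/4214, 975/3574)
Σ b_i: 621/1232·1 + (-63713/1708560)·1 + (-14749/805464)·1 + 1787/3240·1 = 1 ✓
b·c: (-63713/1708560)·28/13 + (-14749/805464)·(-11/7) + 1787/3240·1 = 1/2 ✓
b·c²: (-63713/1708560)·784/169 + (-14749/805464)·121/49 + 1787/3240·1 = 1/3 ✓
b·Ac: (-14749/805464)·(-3729/4214) + 1787/3240·975/3574 = 1/6 ✓
b·c³: (-63713/1708560)·21952/2197 + (-14749/805464)·(-1331/343) + 1787/3240·1 = 1/4 ✓
b·(c∘Ac): (-14749/805464)·41019/29498 + 1787/3240·975/3574 = 1/8 ✓
b·Ac²: (-14749/805464)·(-7458/3913) + 1787/3240·2040/23231 = 1/12 ✓
b·A²c: 1787/3240·135/1787 = 1/24 ✓; 4 stages ⇒ order 4.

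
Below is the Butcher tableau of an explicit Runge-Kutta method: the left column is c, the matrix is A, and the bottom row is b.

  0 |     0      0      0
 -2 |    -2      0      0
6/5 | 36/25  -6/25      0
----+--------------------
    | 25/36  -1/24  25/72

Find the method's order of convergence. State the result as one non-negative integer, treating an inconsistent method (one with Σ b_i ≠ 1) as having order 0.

3

b = (25/36, -1/24, 25/72)
c = (0, -2, 6/5)
Ac = (0, 0, 12/25)
Σ b_i: 25/36·1 + (-1/24)·1 + 25/72·1 = 1 ✓
b·c: (-1/24)·(-2) + 25/72·6/5 = 1/2 ✓
b·c²: (-1/24)·4 + 25/72·36/25 = 1/3 ✓
b·Ac: 25/72·12/25 = 1/6 ✓; 3 stages ⇒ order 3.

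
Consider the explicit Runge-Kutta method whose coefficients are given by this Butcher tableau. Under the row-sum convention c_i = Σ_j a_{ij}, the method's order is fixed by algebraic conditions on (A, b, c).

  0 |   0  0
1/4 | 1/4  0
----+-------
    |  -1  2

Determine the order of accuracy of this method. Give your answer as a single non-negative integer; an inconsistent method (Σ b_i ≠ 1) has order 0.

b = (-1, 2)
c = (0, 1/4)
Σ b_i: (-1)·1 + 2·1 = 1 ✓
b·c: 2·1/4 = 1/2 ✓; 2 stages ⇒ order 2.

2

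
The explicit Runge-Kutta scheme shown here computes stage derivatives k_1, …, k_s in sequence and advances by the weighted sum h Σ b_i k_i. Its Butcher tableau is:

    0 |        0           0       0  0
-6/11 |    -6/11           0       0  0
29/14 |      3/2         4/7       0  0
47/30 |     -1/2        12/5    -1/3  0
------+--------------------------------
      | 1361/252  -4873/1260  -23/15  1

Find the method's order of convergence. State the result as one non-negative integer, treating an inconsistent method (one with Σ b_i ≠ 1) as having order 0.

b = (1361/252, -4873/1260, -23/15, 1)
c = (0, -6/11, 29/14, 47/30)
Ac = (0, 0, -24/77, -4619/2310)
Σ b_i: 1361/252·1 + (-4873/1260)·1 + (-23/15)·1 + 1·1 = 1 ✓
b·c: (-4873/1260)·(-6/11) + (-23/15)·29/14 + 1·47/30 = 1/2 ✓
b·c²: (-4873/1260)·36/121 + (-23/15)·841/196 + 1·2209/900 = -639781/121275 ≠ 1/3 ⇒ order 2.
b·Ac: (-23/15)·(-24/77) + 1·(-4619/2310) = -703/462 ≠ 1/6

2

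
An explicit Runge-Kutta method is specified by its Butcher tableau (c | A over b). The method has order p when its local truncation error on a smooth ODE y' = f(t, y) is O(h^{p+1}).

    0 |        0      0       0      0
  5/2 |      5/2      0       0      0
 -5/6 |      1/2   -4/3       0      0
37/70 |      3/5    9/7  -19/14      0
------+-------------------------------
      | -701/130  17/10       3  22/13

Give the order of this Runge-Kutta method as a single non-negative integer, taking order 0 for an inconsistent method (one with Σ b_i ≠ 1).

1

b = (-701/130, 17/10, 3, 22/13)
c = (0, 5/2, -5/6, 37/70)
Ac = (0, 0, -10/3, 365/84)
Σ b_i: (-701/130)·1 + 17/10·1 + 3·1 + 22/13·1 = 1 ✓
b·c: 17/10·5/2 + 3·(-5/6) + 22/13·37/70 = 4813/1820 ≠ 1/2 ⇒ order 1.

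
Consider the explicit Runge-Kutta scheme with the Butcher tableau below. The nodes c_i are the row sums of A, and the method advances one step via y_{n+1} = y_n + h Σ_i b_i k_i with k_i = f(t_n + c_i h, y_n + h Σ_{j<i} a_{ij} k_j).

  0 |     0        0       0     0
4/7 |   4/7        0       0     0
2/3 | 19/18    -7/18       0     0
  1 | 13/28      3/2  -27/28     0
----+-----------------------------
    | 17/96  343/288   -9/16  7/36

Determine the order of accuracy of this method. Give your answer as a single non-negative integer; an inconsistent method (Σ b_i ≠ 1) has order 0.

b = (17/96, 343/288, -9/16, 7/36)
c = (0, 4/7, 2/3, 1)
Ac = (0, 0, -2/9, 3/14)
Σ b_i: 17/96·1 + 343/288·1 + (-9/16)·1 + 7/36·1 = 1 ✓
b·c: 343/288·4/7 + (-9/16)·2/3 + 7/36·1 = 1/2 ✓
b·c²: 343/288·16/49 + (-9/16)·4/9 + 7/36·1 = 1/3 ✓
b·Ac: (-9/16)·(-2/9) + 7/36·3/14 = 1/6 ✓
b·c³: 343/288·64/343 + (-9/16)·8/27 + 7/36·1 = 1/4 ✓
b·(c∘Ac): (-9/16)·(-4/27) + 7/36·3/14 = 1/8 ✓
b·Ac²: (-9/16)·(-8/63) + 7/36·3/49 = 1/12 ✓
b·A²c: 7/36·3/14 = 1/24 ✓; 4 stages ⇒ order 4.

4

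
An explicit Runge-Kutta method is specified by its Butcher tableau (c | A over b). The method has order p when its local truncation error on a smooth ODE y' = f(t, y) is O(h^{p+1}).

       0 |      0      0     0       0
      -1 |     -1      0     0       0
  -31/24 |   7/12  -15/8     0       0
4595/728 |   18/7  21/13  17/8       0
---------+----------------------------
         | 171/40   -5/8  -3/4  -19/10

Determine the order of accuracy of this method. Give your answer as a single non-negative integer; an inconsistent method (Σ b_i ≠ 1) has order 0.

b = (171/40, -5/8, -3/4, -19/10)
c = (0, -1, -31/24, 4595/728)
Ac = (0, 0, 15/8, -10883/2496)
Σ b_i: 171/40·1 + (-5/8)·1 + (-3/4)·1 + (-19/10)·1 = 1 ✓
b·c: (-5/8)·(-1) + (-3/4)·(-31/24) + (-19/10)·4595/728 = -30281/2912 ≠ 1/2 ⇒ order 1.

1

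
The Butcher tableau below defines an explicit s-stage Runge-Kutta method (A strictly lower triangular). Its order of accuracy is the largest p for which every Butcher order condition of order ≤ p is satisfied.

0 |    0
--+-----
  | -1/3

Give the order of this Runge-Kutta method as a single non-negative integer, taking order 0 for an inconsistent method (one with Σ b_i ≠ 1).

0

b = (-1/3)
c = (0)
Σ b_i: (-1/3)·1 = -1/3 ≠ 1 ⇒ order 0.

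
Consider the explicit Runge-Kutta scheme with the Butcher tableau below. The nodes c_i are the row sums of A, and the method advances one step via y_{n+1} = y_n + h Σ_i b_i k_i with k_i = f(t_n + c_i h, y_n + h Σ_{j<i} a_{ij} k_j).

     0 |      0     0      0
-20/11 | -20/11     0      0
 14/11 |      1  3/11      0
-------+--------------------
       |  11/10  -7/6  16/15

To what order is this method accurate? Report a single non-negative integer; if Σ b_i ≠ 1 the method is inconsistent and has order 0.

1

b = (11/10, -7/6, 16/15)
c = (0, -20/11, 14/11)
Ac = (0, 0, -60/121)
Σ b_i: 11/10·1 + (-7/6)·1 + 16/15·1 = 1 ✓
b·c: (-7/6)·(-20/11) + 16/15·14/11 = 574/165 ≠ 1/2 ⇒ order 1.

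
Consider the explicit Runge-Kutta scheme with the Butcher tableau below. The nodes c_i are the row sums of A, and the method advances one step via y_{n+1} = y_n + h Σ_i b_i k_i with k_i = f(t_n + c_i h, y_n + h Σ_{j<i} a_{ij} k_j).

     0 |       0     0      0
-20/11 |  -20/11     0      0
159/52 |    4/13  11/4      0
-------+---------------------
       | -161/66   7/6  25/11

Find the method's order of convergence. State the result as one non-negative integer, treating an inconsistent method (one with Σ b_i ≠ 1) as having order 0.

1

b = (-161/66, 7/6, 25/11)
c = (0, -20/11, 159/52)
Ac = (0, 0, -5)
Σ b_i: (-161/66)·1 + 7/6·1 + 25/11·1 = 1 ✓
b·c: 7/6·(-20/11) + 25/11·159/52 = 8285/1716 ≠ 1/2 ⇒ order 1.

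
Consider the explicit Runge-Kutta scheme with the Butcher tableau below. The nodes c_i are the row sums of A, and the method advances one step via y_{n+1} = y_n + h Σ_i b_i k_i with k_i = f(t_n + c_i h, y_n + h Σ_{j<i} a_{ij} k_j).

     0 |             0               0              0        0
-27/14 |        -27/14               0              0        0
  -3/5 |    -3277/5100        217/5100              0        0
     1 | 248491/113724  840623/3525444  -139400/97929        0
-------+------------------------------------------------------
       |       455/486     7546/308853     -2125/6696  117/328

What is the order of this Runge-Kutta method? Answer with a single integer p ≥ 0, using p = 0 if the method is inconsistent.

b = (455/486, 7546/308853, -2125/6696, 117/328)
c = (0, -27/14, -3/5, 1)
Ac = (0, 0, -279/3400, 41/104)
Σ b_i: 455/486·1 + 7546/308853·1 + (-2125/6696)·1 + 117/328·1 = 1 ✓
b·c: 7546/308853·(-27/14) + (-2125/6696)·(-3/5) + 117/328·1 = 1/2 ✓
b·c²: 7546/308853·729/196 + (-2125/6696)·9/25 + 117/328·1 = 1/3 ✓
b·Ac: (-2125/6696)·(-279/3400) + 117/328·41/104 = 1/6 ✓
b·c³: 7546/308853·(-19683/2744) + (-2125/6696)·(-27/125) + 117/328·1 = 1/4 ✓
b·(c∘Ac): (-2125/6696)·837/17000 + 117/328·41/104 = 1/8 ✓
b·Ac²: (-2125/6696)·7533/47600 + 117/328·14719/39312 = 1/12 ✓
b·A²c: 117/328·41/351 = 1/24 ✓; 4 stages ⇒ order 4.

4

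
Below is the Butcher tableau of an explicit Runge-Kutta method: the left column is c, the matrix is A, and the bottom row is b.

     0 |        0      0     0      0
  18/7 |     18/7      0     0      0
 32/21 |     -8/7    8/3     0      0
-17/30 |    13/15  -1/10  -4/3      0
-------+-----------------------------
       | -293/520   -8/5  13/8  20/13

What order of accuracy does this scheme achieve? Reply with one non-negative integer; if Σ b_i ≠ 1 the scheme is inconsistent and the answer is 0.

b = (-293/520, -8/5, 13/8, 20/13)
c = (0, 18/7, 32/21, -17/30)
Ac = (0, 0, 48/7, -103/45)
Σ b_i: (-293/520)·1 + (-8/5)·1 + 13/8·1 + 20/13·1 = 1 ✓
b·c: (-8/5)·18/7 + 13/8·32/21 + 20/13·(-17/30) = -1142/455 ≠ 1/2 ⇒ order 1.

1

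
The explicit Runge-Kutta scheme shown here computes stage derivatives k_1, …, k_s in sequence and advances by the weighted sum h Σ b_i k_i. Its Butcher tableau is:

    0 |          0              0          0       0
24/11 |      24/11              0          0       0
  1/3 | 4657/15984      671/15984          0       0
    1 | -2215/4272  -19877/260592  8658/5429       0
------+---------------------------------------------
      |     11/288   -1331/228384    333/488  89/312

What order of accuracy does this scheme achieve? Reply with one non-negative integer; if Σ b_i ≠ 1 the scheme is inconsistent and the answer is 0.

4

b = (11/288, -1331/228384, 333/488, 89/312)
c = (0, 24/11, 1/3, 1)
Ac = (0, 0, 61/666, 65/178)
Σ b_i: 11/288·1 + (-1331/228384)·1 + 333/488·1 + 89/312·1 = 1 ✓
b·c: (-1331/228384)·24/11 + 333/488·1/3 + 89/312·1 = 1/2 ✓
b·c²: (-1331/228384)·576/121 + 333/488·1/9 + 89/312·1 = 1/3 ✓
b·Ac: 333/488·61/666 + 89/312·65/178 = 1/6 ✓
b·c³: (-1331/228384)·13824/1331 + 333/488·1/27 + 89/312·1 = 1/4 ✓
b·(c∘Ac): 333/488·61/1998 + 89/312·65/178 = 1/8 ✓
b·Ac²: 333/488·244/1221 + 89/312·(-182/979) = 1/12 ✓
b·A²c: 89/312·13/89 = 1/24 ✓; 4 stages ⇒ order 4.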